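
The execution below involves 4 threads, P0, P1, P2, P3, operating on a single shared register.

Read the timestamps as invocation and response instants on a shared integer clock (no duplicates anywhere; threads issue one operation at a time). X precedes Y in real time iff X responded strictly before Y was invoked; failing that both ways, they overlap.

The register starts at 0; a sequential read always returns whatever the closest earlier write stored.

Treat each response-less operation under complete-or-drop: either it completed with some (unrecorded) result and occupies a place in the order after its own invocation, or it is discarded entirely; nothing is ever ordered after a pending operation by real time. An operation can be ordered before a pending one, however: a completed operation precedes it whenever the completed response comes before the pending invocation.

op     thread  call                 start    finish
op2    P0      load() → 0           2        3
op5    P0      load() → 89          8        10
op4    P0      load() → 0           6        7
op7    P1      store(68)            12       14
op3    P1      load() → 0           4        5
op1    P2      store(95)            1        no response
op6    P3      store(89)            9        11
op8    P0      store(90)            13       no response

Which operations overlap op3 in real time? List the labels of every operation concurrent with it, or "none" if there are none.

op1

op3 runs from 4 to 5; window-overlapping ops are concurrent
op1 [1,…): concurrent
op2 [2,3]: before
op4 [6,7]: after
op5 [8,10]: after
op6 [9,11]: after
op7 [12,14]: after
op8 [13,…): after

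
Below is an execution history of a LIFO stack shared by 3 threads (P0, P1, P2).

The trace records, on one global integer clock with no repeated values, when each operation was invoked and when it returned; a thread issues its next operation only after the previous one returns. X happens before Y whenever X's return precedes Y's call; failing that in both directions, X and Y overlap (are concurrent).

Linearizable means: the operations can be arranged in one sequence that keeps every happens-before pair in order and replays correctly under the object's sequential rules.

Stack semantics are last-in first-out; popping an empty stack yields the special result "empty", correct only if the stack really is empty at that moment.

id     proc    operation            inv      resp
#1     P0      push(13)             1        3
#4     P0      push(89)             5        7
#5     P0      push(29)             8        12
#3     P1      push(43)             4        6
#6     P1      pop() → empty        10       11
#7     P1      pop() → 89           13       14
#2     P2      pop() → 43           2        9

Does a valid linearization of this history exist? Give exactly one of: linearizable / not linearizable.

already the first 11 events (up to #6's response at time 11) admit no linearization; the first 10 still do
5 completed operations, 8 real-time-consistent orders — every LIFO stack replay fails
include/drop combinations of the 1 pending operation (#5) were all tried; none helps
take #1, #2, #3, #4, #6 (pending dropped): step 2 already fails, because #2 pop() → 43 cannot occur there
take #1, #2, #4, #3, #6 (pending dropped): step 2 already fails, because #2 pop() → 43 cannot occur there

not linearizable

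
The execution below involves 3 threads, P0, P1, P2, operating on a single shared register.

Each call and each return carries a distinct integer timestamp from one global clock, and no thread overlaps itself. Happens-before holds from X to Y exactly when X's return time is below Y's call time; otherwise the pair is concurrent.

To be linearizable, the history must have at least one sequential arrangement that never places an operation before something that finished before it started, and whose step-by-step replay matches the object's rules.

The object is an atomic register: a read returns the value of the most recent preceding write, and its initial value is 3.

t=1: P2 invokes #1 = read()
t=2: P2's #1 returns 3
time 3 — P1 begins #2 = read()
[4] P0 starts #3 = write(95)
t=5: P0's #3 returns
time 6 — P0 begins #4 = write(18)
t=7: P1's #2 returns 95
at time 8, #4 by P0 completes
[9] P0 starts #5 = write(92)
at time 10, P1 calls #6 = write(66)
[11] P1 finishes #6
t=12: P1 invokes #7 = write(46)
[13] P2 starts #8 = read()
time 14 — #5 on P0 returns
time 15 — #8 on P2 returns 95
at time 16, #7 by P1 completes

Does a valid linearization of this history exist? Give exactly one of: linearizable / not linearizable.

events 1..14 are fine; event 15 — the response of #8 at time 15 — makes the prefix non-linearizable
all 9 real-time-respecting orders fail — 7 completed register operations, no legal replay
every completion of the 1 pending operation (#7) was checked; none linearizes
one such order, #1, #2, #3, #4, #5, #6, #8 (pending dropped), breaks at step 2 where #2 read() → 95 is illegal
one such order, #1, #2, #3, #4, #6, #5, #8 (pending dropped), breaks at step 2 where #2 read() → 95 is illegal

not linearizable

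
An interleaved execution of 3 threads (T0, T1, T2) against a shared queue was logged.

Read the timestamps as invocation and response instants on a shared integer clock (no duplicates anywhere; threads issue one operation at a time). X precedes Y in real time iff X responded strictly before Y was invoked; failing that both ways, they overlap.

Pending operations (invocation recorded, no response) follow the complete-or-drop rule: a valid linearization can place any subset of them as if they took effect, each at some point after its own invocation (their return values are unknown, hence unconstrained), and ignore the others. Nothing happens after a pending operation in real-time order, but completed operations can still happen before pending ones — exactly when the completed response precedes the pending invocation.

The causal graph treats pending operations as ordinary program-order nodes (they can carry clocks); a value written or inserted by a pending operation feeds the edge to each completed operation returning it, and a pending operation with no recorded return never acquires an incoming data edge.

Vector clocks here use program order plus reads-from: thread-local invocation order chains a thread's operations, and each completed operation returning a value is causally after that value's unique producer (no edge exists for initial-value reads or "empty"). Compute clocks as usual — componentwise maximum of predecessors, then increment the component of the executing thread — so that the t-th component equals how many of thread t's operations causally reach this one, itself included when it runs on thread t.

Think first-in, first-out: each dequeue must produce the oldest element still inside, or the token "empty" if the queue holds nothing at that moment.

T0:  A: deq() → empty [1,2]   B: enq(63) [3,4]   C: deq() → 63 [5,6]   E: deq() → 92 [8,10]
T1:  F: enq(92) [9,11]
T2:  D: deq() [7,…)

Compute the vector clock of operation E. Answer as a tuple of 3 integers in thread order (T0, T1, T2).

D (invocation 7): nothing precedes it; T2's component alone gives (0, 0, 1)
F (invocation 9): nothing precedes it; T1's component alone gives (0, 1, 0)
A (invocation 1): nothing precedes it; T0's component alone gives (1, 0, 0)
merge at B (invoked 3): VC(A)=(1, 0, 0), own-thread bump on T0 → (2, 0, 0)
merge at C (invoked 5): VC(B)=(2, 0, 0), own-thread bump on T0 → (3, 0, 0)
merge at E (invoked 8): VC(C)=(3, 0, 0), VC(F)=(0, 1, 0), own-thread bump on T0 → (4, 1, 0)
target: VC(E) = (4, 1, 0)

(4, 1, 0)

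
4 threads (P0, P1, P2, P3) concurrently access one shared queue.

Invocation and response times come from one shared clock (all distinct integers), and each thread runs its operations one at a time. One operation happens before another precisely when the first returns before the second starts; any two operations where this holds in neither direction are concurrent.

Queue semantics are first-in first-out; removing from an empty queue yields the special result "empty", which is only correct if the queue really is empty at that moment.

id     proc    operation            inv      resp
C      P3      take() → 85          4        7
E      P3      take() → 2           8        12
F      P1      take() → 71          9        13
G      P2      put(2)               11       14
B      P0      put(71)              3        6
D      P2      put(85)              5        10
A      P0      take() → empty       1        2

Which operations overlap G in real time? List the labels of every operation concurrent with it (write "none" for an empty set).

G runs from 11 to 14; window-overlapping ops are concurrent
A [1,2]: before
B [3,6]: before
C [4,7]: before
D [5,10]: before
E [8,12]: concurrent
F [9,13]: concurrent

E, F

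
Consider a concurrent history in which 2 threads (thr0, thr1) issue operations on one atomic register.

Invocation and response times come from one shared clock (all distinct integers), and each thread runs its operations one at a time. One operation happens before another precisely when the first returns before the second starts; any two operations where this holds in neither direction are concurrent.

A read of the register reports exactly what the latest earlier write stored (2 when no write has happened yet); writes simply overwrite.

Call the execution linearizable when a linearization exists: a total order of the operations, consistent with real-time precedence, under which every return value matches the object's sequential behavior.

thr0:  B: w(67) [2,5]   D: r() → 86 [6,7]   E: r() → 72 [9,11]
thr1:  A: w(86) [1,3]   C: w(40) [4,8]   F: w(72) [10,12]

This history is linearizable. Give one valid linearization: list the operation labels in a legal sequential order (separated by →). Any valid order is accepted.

after step 1 (B w(67)): value 67
after step 2 (A w(86)): value 86
after step 3 (D r() → 86): value 86
after step 4 (C w(40)): value 40
after step 5 (F w(72)): value 72
after step 6 (E r() → 72): value 72

B → A → D → C → F → E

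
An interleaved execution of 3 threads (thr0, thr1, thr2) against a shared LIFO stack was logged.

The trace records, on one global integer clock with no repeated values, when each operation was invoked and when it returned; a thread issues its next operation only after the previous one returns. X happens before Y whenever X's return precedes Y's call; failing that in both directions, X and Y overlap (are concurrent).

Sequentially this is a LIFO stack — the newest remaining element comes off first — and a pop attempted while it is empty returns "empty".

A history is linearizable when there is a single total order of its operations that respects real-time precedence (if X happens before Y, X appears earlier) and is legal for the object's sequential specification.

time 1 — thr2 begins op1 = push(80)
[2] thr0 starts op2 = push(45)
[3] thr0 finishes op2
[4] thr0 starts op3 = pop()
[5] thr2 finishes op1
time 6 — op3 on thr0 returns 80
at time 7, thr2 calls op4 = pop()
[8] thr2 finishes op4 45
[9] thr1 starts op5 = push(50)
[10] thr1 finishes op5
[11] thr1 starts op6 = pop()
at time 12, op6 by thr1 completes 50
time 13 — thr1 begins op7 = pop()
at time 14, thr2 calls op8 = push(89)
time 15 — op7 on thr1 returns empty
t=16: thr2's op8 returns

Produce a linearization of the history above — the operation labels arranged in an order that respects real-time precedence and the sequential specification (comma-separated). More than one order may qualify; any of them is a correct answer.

step 1: op2 push(45) — stack <45>
step 2: op1 push(80) — stack <45,80>
step 3: op3 pop() → 80 — stack <45>
step 4: op4 pop() → 45 — stack <>
step 5: op5 push(50) — stack <50>
step 6: op6 pop() → 50 — stack <>
step 7: op7 pop() → empty — stack <>
step 8: op8 push(89) — stack <89>

op2, op1, op3, op4, op5, op6, op7, op8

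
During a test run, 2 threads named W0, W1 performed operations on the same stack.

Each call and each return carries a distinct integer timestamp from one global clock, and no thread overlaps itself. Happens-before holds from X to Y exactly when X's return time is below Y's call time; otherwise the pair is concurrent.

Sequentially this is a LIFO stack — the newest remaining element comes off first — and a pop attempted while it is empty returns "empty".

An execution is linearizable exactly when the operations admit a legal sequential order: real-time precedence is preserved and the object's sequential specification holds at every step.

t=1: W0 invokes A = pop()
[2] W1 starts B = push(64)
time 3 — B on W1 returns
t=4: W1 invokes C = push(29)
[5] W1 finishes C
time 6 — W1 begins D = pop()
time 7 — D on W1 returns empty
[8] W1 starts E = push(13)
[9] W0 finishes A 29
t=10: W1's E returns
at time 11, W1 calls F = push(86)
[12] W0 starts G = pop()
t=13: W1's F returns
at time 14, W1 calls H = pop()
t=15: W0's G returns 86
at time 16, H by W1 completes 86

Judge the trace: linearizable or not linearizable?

not linearizable

already the first 7 events (up to D's response at time 7) admit no linearization; the first 6 still do
a single order respects real time; the 3 completed stack operations fail replay along it
no escape via the 1 pending operation (A): every completion choice fails
take B, C, D (pending dropped): step 3 already fails, because D pop() → empty cannot occur there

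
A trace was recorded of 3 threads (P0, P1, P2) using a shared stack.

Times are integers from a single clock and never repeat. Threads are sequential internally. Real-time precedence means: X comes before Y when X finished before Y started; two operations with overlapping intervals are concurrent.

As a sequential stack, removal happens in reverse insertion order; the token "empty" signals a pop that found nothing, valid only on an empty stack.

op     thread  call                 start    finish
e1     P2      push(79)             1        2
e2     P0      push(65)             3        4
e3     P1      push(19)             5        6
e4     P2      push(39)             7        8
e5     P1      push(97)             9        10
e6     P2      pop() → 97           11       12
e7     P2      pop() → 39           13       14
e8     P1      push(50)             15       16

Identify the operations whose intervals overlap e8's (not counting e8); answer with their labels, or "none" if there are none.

concurrent with e8 ([15,16]): every op whose interval crosses 15..16
e1 [1,2]: before
e2 [3,4]: before
e3 [5,6]: before
e4 [7,8]: before
e5 [9,10]: before
e6 [11,12]: before
e7 [13,14]: before

none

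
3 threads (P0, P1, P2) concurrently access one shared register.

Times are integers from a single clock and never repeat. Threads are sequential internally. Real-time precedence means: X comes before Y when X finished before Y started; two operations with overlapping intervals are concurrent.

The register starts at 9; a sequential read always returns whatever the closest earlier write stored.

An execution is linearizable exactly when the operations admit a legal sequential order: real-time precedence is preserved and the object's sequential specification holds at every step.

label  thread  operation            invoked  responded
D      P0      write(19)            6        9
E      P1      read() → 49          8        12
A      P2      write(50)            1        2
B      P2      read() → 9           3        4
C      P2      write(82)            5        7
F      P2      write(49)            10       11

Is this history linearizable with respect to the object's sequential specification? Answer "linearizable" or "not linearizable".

cut after 3 events: linearizable; cut after 4 events (B responds, time 4): not linearizable
the completed operations (2 total) allow one real-time order; the register replay rejects it
e.g. A, B: illegal at step 2, since B read() → 9 cannot apply there

not linearizable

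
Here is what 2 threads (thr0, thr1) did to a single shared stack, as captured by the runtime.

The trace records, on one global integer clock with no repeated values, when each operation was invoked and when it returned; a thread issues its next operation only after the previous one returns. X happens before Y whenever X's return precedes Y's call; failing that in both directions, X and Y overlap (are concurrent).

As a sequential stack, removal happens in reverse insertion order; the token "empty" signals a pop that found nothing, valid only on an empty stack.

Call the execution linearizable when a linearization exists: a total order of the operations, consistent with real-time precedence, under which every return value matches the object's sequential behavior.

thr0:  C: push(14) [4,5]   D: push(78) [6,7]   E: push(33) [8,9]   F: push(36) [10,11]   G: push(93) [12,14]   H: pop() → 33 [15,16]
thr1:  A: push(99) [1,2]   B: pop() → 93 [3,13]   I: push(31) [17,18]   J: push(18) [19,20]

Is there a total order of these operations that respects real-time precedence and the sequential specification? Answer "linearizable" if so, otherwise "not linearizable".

not linearizable

prefix check: 1..15 passes, 1..16 fails once H's time-16 response joins
every one of the 6 real-time-consistent orders over 8 completed stack ops fails the sequential spec
take A, B, C, D, E, F, G, H: step 2 already fails, because B pop() → 93 cannot occur there
take A, C, B, D, E, F, G, H: step 3 already fails, because B pop() → 93 cannot occur there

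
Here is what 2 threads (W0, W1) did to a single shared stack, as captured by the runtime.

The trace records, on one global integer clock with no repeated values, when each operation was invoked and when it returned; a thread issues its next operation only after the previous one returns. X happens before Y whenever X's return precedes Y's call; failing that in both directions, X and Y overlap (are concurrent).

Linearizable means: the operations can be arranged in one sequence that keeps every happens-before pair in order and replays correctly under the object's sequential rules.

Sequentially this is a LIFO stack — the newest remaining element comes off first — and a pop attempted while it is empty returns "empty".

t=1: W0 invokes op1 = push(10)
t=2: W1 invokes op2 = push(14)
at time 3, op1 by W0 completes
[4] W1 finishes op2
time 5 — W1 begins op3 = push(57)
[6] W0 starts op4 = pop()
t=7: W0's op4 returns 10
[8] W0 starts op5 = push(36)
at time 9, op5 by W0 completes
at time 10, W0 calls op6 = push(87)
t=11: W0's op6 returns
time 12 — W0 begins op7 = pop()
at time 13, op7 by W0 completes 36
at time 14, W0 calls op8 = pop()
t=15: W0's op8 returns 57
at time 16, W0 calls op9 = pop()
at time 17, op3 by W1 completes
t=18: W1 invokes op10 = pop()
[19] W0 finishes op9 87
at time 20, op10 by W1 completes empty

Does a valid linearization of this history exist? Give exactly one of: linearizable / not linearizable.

not linearizable

cut after 12 events: linearizable; cut after 13 events (op7 responds, time 13): not linearizable
the 6 completed operations admit 2 real-time orders; each fails the stack replay
no escape via the 1 pending operation (op3): every completion choice fails
take op1, op2, op4, op5, op6, op7 (pending dropped): step 3 already fails, because op4 pop() → 10 cannot occur there
take op2, op1, op4, op5, op6, op7 (pending dropped): step 6 already fails, because op7 pop() → 36 cannot occur there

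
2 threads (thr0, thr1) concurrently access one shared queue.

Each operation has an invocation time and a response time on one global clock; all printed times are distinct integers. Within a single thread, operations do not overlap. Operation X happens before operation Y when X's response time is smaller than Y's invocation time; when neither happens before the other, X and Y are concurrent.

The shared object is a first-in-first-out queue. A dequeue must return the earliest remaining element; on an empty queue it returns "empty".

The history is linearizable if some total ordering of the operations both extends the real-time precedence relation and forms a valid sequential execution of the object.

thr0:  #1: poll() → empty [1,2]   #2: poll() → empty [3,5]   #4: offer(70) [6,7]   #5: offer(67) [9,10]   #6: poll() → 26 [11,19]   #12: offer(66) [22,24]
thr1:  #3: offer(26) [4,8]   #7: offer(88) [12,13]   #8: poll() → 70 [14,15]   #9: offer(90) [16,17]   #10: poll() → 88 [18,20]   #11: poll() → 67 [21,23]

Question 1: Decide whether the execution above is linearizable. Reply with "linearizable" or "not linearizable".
not linearizable

cut after 19 events: linearizable; cut after 20 events (#10 responds, time 20): not linearizable
all 15 real-time-respecting orders fail — 10 completed queue operations, no legal replay
for example #1, #2, #3, #4, #5, #6, #7, #8, #9, #10 fails at step 10: #10 poll() → 88 is not legal there
for example #1, #2, #3, #4, #5, #7, #6, #8, #9, #10 fails at step 10: #10 poll() → 88 is not legal there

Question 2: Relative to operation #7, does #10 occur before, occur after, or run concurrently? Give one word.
after

#10 spans [18,20], #7 spans [12,13]
resp(#7)=13 < inv(#10)=18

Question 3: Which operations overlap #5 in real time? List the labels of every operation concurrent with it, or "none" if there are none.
none

concurrent with #5 ([9,10]): every op whose interval crosses 9..10
#1 [1,2]: before
#2 [3,5]: before
#3 [4,8]: before
#4 [6,7]: before
#6 [11,19]: after
#7 [12,13]: after
#8 [14,15]: after
#9 [16,17]: after
#10 [18,20]: after
#11 [21,23]: after
#12 [22,24]: after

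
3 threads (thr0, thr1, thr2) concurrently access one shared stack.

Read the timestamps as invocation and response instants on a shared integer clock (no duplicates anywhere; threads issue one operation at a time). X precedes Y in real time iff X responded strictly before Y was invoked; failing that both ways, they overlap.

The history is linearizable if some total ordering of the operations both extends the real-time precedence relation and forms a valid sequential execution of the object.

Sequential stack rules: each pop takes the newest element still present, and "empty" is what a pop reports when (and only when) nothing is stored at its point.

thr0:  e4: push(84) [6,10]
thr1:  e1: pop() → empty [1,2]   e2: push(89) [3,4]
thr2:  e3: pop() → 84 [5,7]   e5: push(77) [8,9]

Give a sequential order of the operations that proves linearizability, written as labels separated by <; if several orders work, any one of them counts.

after step 1 (e1 pop() → empty): stack <>
after step 2 (e2 push(89)): stack <89>
after step 3 (e4 push(84)): stack <89,84>
after step 4 (e3 pop() → 84): stack <89>
after step 5 (e5 push(77)): stack <89,77>

e1 < e2 < e4 < e3 < e5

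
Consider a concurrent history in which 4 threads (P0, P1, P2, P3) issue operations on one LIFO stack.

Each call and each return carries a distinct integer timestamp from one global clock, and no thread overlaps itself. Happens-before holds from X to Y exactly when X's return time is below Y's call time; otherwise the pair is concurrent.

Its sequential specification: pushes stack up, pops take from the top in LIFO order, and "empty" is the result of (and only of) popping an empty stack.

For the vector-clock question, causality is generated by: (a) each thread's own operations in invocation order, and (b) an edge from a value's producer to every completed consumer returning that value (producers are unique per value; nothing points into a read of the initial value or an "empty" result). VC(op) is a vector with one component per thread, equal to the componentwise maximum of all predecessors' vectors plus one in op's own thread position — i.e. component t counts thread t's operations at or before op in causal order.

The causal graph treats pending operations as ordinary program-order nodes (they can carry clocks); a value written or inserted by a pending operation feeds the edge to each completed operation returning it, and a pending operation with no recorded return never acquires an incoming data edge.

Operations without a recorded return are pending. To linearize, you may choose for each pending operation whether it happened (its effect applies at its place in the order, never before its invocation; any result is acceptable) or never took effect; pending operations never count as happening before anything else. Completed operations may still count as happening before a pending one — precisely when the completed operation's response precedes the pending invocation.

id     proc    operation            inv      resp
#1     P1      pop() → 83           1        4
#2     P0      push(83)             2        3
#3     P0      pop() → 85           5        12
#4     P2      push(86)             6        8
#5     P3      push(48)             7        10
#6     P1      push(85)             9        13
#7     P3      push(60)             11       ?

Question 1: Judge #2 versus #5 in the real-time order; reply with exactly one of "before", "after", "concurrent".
#2 spans [2,3], #5 spans [7,10]
resp(#2)=3 < inv(#5)=7

before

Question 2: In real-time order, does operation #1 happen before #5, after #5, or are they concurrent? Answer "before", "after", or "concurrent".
#1 spans [1,4], #5 spans [7,10]
resp(#1)=4 < inv(#5)=7

before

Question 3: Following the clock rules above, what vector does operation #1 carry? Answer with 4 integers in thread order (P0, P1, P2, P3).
invoked at 7, #5 has no predecessors; its own P3 bump gives (0, 0, 0, 1)
invoked at 6, #4 has no predecessors; its own P2 bump gives (0, 0, 1, 0)
invoked at 2, #2 has no predecessors; its own P0 bump gives (1, 0, 0, 0)
VC(#7, invoked at 11): max of VC(#5)=(0, 0, 0, 1), then +1 on thread P3 → (0, 0, 0, 2)
VC(#1, invoked at 1): max of VC(#2)=(1, 0, 0, 0), then +1 on thread P1 → (1, 1, 0, 0)
VC(#6, invoked at 9): max of VC(#1)=(1, 1, 0, 0), then +1 on thread P1 → (1, 2, 0, 0)
VC(#3, invoked at 5): max of VC(#2)=(1, 0, 0, 0), VC(#6)=(1, 2, 0, 0), then +1 on thread P0 → (2, 2, 0, 0)
target: VC(#1) = (1, 1, 0, 0)

(1, 1, 0, 0)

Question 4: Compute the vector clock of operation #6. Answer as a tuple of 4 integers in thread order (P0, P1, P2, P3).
VC(#5, invoked at 7): no causal predecessors; +1 on P3 → (0, 0, 0, 1)
VC(#4, invoked at 6): no causal predecessors; +1 on P2 → (0, 0, 1, 0)
VC(#2, invoked at 2): no causal predecessors; +1 on P0 → (1, 0, 0, 0)
invoked at 11, #7 merges VC(#5)=(0, 0, 0, 1) and bumps P3's slot → (0, 0, 0, 2)
invoked at 1, #1 merges VC(#2)=(1, 0, 0, 0) and bumps P1's slot → (1, 1, 0, 0)
invoked at 9, #6 merges VC(#1)=(1, 1, 0, 0) and bumps P1's slot → (1, 2, 0, 0)
invoked at 5, #3 merges VC(#2)=(1, 0, 0, 0), VC(#6)=(1, 2, 0, 0) and bumps P0's slot → (2, 2, 0, 0)
target: VC(#6) = (1, 2, 0, 0)

(1, 2, 0, 0)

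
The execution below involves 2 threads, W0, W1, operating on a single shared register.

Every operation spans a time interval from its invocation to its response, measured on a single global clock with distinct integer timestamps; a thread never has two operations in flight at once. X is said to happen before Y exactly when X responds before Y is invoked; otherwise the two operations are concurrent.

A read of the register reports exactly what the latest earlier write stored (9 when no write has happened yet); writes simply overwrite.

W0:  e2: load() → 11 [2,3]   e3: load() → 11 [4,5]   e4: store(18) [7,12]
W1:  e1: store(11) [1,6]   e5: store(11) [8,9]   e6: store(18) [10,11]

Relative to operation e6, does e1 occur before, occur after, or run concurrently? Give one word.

before

e1 spans [1,6], e6 spans [10,11]
resp(e1)=6 < inv(e6)=10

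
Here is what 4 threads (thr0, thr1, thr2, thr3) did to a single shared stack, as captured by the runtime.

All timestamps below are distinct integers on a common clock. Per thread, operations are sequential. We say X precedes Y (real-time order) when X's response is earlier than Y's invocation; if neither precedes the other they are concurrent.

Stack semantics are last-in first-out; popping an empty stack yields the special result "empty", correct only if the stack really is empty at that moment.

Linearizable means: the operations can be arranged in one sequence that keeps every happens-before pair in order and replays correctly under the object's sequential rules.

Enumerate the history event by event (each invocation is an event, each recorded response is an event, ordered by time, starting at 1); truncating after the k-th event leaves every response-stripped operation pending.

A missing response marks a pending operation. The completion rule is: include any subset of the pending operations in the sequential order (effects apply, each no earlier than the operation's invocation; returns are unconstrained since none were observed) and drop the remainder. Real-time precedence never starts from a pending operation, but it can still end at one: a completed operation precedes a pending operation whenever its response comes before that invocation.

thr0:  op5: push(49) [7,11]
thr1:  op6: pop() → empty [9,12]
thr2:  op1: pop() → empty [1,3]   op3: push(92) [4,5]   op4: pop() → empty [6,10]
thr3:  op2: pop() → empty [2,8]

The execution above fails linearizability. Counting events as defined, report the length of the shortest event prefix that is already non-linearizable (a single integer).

a valid linearization of events 1..11 exists, for instance op1, op2, op3, op6, op4, op5:
after step 1 (op1 pop() → empty): stack <>
after step 2 (op2 pop() → empty): stack <>
after step 3 (op3 push(92)): stack <92>
after step 4 (op6 pop() (pending, included)): stack <>
after step 5 (op4 pop() → empty): stack <>
after step 6 (op5 push(49)): stack <49>
adding event 12 (op6 responds at 12) leaves no legal real-time order
take op1, op2, op3, op4, op5, op6: step 4 already fails, because op4 pop() → empty cannot occur there
take op1, op2, op3, op4, op6, op5: step 4 already fails, because op4 pop() → empty cannot occur there

12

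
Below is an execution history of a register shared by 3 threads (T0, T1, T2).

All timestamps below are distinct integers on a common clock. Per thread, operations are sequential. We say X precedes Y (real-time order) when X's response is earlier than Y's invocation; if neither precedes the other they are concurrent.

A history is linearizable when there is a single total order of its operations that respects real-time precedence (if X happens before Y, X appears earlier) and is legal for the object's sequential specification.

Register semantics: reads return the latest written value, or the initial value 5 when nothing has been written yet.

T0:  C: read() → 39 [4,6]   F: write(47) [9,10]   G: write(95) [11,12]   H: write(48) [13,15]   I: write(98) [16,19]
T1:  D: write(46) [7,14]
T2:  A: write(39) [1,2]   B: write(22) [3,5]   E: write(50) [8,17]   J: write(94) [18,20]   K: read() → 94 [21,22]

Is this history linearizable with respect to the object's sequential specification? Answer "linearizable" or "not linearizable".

linearizable

a witness: A, C, B, D, E, F, G, H, I, J, K
after step 1 (A write(39)): value 39
after step 2 (C read() → 39): value 39
after step 3 (B write(22)): value 22
after step 4 (D write(46)): value 46
after step 5 (E write(50)): value 50
after step 6 (F write(47)): value 47
after step 7 (G write(95)): value 95
after step 8 (H write(48)): value 48
after step 9 (I write(98)): value 98
after step 10 (J write(94)): value 94
after step 11 (K read() → 94): value 94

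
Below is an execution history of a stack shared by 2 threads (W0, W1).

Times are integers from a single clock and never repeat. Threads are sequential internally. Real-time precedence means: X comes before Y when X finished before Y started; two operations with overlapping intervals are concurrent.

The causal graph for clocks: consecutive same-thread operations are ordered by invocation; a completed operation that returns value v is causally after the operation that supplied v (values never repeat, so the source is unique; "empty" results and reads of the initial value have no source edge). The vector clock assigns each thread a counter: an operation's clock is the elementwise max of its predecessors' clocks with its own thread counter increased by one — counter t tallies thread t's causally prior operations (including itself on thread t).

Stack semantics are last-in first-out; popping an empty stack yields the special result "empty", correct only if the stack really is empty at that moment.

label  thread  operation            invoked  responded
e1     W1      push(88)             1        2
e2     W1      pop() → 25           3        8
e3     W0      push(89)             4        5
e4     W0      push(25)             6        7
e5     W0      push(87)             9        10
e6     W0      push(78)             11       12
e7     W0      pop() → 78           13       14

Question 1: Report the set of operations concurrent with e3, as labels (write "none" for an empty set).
concurrent with e3 ([4,5]): every op whose interval crosses 4..5
e1 [1,2]: before
e2 [3,8]: concurrent
e4 [6,7]: after
e5 [9,10]: after
e6 [11,12]: after
e7 [13,14]: after

e2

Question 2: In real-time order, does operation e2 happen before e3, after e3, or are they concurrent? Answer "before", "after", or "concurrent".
e2 spans [3,8], e3 spans [4,5]
the intervals overlap in both directions

concurrent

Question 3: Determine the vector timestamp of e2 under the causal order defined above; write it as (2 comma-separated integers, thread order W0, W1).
no predecessors for e1 (invoked 1): W1 increments from zero → (0, 1)
no predecessors for e3 (invoked 4): W0 increments from zero → (1, 0)
merge at e4 (invoked 6): VC(e3)=(1, 0), own-thread bump on W0 → (2, 0)
merge at e5 (invoked 9): VC(e4)=(2, 0), own-thread bump on W0 → (3, 0)
merge at e2 (invoked 3): VC(e1)=(0, 1), VC(e4)=(2, 0), own-thread bump on W1 → (2, 2)
merge at e6 (invoked 11): VC(e5)=(3, 0), own-thread bump on W0 → (4, 0)
merge at e7 (invoked 13): VC(e6)=(4, 0), own-thread bump on W0 → (5, 0)
target: VC(e2) = (2, 2)

(2, 2)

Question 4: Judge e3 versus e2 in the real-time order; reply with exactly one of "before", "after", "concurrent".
e3 spans [4,5], e2 spans [3,8]
the intervals overlap in both directions

concurrent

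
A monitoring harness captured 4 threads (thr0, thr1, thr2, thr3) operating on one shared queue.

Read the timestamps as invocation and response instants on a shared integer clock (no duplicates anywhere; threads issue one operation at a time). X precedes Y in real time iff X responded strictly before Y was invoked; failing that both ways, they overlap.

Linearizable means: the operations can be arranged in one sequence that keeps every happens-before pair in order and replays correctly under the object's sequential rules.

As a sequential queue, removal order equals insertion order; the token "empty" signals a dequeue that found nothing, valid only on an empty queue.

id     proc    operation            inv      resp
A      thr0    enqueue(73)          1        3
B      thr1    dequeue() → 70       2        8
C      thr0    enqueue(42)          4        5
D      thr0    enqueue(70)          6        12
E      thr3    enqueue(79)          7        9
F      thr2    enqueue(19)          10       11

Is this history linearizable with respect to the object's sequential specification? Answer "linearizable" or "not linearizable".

already the first 8 events (up to B's response at time 8) admit no linearization; the first 7 still do
3 completed operations, 3 real-time-consistent orders — every queue replay fails
include/drop combinations of the 2 pending operations (D, E) were all tried; none helps
for example A, B, C (pending dropped) fails at step 2: B dequeue() → 70 is not legal there
for example A, C, B (pending dropped) fails at step 3: B dequeue() → 70 is not legal there

not linearizable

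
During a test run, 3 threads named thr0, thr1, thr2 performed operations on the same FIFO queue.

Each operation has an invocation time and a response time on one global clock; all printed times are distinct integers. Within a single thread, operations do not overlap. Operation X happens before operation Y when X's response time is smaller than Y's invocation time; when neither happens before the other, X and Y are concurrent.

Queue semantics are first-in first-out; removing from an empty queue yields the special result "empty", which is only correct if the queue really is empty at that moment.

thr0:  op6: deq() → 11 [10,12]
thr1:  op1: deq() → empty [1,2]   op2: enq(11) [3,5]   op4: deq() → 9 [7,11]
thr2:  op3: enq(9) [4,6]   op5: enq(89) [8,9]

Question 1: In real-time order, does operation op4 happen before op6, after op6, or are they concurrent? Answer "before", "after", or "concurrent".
op4 spans [7,11], op6 spans [10,12]
the intervals overlap in both directions

concurrent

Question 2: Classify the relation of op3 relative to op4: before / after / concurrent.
op3 spans [4,6], op4 spans [7,11]
resp(op3)=6 < inv(op4)=7

before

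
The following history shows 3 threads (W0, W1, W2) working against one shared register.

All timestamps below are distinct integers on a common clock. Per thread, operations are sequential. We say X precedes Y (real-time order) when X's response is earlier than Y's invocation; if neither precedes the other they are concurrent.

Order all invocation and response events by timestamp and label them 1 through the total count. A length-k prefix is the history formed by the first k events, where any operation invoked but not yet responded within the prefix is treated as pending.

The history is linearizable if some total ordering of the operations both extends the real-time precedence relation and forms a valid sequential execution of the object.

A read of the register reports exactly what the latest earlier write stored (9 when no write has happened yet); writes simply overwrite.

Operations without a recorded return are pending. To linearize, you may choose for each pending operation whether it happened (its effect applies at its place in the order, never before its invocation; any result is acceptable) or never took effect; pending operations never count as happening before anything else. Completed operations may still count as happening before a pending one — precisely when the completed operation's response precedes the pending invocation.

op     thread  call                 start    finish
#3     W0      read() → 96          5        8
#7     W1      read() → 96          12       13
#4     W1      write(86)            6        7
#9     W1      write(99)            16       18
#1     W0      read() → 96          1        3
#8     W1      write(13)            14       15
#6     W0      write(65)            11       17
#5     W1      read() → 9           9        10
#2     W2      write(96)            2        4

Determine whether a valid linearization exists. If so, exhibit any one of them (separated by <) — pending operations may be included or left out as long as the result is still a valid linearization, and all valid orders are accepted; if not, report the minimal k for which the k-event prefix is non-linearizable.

cut after 9 events: linearizable; cut after 10 events (#5 responds, time 10): not linearizable
all 4 real-time-respecting orders fail — 5 completed register operations, no legal replay
one such order, #1, #2, #3, #4, #5, breaks at step 1 where #1 read() → 96 is illegal
one such order, #1, #2, #4, #3, #5, breaks at step 1 where #1 read() → 96 is illegal

not linearizable — minimal violating prefix: 10 events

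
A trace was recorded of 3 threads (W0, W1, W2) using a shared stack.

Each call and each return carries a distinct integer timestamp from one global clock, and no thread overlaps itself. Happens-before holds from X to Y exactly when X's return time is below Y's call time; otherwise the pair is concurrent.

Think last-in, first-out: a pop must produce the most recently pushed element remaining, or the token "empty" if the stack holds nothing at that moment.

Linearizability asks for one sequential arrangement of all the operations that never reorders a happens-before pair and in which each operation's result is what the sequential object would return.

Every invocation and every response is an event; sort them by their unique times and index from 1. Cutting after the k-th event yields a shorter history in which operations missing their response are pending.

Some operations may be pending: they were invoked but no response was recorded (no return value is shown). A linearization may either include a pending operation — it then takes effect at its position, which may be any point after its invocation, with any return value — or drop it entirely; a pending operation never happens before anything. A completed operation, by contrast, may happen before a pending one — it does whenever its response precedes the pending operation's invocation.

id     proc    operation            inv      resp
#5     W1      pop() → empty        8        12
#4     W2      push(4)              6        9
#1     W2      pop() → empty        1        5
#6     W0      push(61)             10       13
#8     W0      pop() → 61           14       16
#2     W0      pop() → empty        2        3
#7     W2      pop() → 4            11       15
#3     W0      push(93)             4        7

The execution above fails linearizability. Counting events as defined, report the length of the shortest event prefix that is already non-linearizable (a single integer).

events 1..11 are linearizable; a witness order is #1, #2, #3, #4:
step 1: #1 pop() → empty — stack <>
step 2: #2 pop() → empty — stack <>
step 3: #3 push(93) — stack <93>
step 4: #4 push(4) — stack <93,4>
adding event 12 (#5 responds at 12) leaves no legal real-time order
every completion of the 2 pending operations (#6, #7) was checked; none linearizes
for example #1, #2, #3, #4, #5 (pending dropped) fails at step 5: #5 pop() → empty is not legal there
for example #1, #2, #3, #5, #4 (pending dropped) fails at step 4: #5 pop() → empty is not legal there

12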